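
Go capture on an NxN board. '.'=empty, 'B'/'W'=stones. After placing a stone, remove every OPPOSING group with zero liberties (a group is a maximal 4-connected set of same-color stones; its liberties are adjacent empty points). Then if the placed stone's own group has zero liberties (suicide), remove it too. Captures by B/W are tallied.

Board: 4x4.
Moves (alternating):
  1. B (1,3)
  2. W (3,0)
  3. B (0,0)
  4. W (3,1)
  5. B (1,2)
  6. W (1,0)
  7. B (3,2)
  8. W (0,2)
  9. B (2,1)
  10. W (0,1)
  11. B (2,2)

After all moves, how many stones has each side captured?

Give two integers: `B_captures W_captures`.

Answer: 0 1

Derivation:
Move 1: B@(1,3) -> caps B=0 W=0
Move 2: W@(3,0) -> caps B=0 W=0
Move 3: B@(0,0) -> caps B=0 W=0
Move 4: W@(3,1) -> caps B=0 W=0
Move 5: B@(1,2) -> caps B=0 W=0
Move 6: W@(1,0) -> caps B=0 W=0
Move 7: B@(3,2) -> caps B=0 W=0
Move 8: W@(0,2) -> caps B=0 W=0
Move 9: B@(2,1) -> caps B=0 W=0
Move 10: W@(0,1) -> caps B=0 W=1
Move 11: B@(2,2) -> caps B=0 W=1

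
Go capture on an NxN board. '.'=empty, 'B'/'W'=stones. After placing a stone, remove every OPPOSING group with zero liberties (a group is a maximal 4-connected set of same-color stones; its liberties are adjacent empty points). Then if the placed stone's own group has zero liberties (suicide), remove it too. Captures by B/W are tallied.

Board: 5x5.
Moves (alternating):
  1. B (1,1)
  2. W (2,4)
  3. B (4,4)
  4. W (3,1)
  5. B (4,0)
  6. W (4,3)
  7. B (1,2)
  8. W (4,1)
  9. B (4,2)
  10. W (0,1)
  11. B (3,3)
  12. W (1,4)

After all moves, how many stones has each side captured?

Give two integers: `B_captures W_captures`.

Answer: 1 0

Derivation:
Move 1: B@(1,1) -> caps B=0 W=0
Move 2: W@(2,4) -> caps B=0 W=0
Move 3: B@(4,4) -> caps B=0 W=0
Move 4: W@(3,1) -> caps B=0 W=0
Move 5: B@(4,0) -> caps B=0 W=0
Move 6: W@(4,3) -> caps B=0 W=0
Move 7: B@(1,2) -> caps B=0 W=0
Move 8: W@(4,1) -> caps B=0 W=0
Move 9: B@(4,2) -> caps B=0 W=0
Move 10: W@(0,1) -> caps B=0 W=0
Move 11: B@(3,3) -> caps B=1 W=0
Move 12: W@(1,4) -> caps B=1 W=0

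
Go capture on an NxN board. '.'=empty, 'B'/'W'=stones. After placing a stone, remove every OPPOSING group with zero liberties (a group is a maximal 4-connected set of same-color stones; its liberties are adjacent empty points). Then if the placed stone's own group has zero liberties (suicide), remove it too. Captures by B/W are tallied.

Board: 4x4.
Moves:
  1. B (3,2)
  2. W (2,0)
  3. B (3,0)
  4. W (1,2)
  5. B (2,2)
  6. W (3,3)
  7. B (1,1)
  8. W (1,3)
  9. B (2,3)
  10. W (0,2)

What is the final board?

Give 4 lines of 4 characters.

Move 1: B@(3,2) -> caps B=0 W=0
Move 2: W@(2,0) -> caps B=0 W=0
Move 3: B@(3,0) -> caps B=0 W=0
Move 4: W@(1,2) -> caps B=0 W=0
Move 5: B@(2,2) -> caps B=0 W=0
Move 6: W@(3,3) -> caps B=0 W=0
Move 7: B@(1,1) -> caps B=0 W=0
Move 8: W@(1,3) -> caps B=0 W=0
Move 9: B@(2,3) -> caps B=1 W=0
Move 10: W@(0,2) -> caps B=1 W=0

Answer: ..W.
.BWW
W.BB
B.B.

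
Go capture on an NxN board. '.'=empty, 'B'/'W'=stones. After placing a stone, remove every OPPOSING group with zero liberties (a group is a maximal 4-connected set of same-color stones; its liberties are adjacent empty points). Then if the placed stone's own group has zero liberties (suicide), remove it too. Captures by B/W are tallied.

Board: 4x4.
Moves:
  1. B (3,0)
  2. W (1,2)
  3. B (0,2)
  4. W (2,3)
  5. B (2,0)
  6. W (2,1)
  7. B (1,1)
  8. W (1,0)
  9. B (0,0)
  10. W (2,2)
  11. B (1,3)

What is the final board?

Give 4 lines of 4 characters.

Answer: B.B.
.BWB
BWWW
B...

Derivation:
Move 1: B@(3,0) -> caps B=0 W=0
Move 2: W@(1,2) -> caps B=0 W=0
Move 3: B@(0,2) -> caps B=0 W=0
Move 4: W@(2,3) -> caps B=0 W=0
Move 5: B@(2,0) -> caps B=0 W=0
Move 6: W@(2,1) -> caps B=0 W=0
Move 7: B@(1,1) -> caps B=0 W=0
Move 8: W@(1,0) -> caps B=0 W=0
Move 9: B@(0,0) -> caps B=1 W=0
Move 10: W@(2,2) -> caps B=1 W=0
Move 11: B@(1,3) -> caps B=1 W=0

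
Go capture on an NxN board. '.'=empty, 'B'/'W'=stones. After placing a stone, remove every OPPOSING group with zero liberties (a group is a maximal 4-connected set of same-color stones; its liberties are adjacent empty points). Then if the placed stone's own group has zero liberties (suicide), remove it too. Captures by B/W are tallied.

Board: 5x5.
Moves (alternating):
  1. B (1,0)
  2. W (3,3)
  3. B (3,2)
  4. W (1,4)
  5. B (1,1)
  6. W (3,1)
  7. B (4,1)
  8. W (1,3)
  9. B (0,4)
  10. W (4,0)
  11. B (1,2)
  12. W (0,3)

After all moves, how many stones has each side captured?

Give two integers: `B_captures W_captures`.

Answer: 0 1

Derivation:
Move 1: B@(1,0) -> caps B=0 W=0
Move 2: W@(3,3) -> caps B=0 W=0
Move 3: B@(3,2) -> caps B=0 W=0
Move 4: W@(1,4) -> caps B=0 W=0
Move 5: B@(1,1) -> caps B=0 W=0
Move 6: W@(3,1) -> caps B=0 W=0
Move 7: B@(4,1) -> caps B=0 W=0
Move 8: W@(1,3) -> caps B=0 W=0
Move 9: B@(0,4) -> caps B=0 W=0
Move 10: W@(4,0) -> caps B=0 W=0
Move 11: B@(1,2) -> caps B=0 W=0
Move 12: W@(0,3) -> caps B=0 W=1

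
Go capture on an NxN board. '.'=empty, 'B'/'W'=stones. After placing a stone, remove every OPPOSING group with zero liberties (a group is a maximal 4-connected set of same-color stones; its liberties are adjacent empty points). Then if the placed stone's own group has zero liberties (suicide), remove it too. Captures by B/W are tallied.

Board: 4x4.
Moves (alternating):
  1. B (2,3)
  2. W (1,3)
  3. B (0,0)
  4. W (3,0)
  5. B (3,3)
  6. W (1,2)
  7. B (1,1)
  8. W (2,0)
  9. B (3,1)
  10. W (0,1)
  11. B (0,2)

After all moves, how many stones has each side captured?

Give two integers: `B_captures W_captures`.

Answer: 1 0

Derivation:
Move 1: B@(2,3) -> caps B=0 W=0
Move 2: W@(1,3) -> caps B=0 W=0
Move 3: B@(0,0) -> caps B=0 W=0
Move 4: W@(3,0) -> caps B=0 W=0
Move 5: B@(3,3) -> caps B=0 W=0
Move 6: W@(1,2) -> caps B=0 W=0
Move 7: B@(1,1) -> caps B=0 W=0
Move 8: W@(2,0) -> caps B=0 W=0
Move 9: B@(3,1) -> caps B=0 W=0
Move 10: W@(0,1) -> caps B=0 W=0
Move 11: B@(0,2) -> caps B=1 W=0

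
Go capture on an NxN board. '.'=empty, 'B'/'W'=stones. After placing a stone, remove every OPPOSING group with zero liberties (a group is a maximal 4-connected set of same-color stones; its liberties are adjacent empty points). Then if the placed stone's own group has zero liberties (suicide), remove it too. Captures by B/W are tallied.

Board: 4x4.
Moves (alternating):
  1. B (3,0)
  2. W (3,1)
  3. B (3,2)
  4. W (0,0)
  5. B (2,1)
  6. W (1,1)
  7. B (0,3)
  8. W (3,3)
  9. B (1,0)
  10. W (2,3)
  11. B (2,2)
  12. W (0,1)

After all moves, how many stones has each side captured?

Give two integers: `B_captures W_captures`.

Answer: 1 0

Derivation:
Move 1: B@(3,0) -> caps B=0 W=0
Move 2: W@(3,1) -> caps B=0 W=0
Move 3: B@(3,2) -> caps B=0 W=0
Move 4: W@(0,0) -> caps B=0 W=0
Move 5: B@(2,1) -> caps B=1 W=0
Move 6: W@(1,1) -> caps B=1 W=0
Move 7: B@(0,3) -> caps B=1 W=0
Move 8: W@(3,3) -> caps B=1 W=0
Move 9: B@(1,0) -> caps B=1 W=0
Move 10: W@(2,3) -> caps B=1 W=0
Move 11: B@(2,2) -> caps B=1 W=0
Move 12: W@(0,1) -> caps B=1 W=0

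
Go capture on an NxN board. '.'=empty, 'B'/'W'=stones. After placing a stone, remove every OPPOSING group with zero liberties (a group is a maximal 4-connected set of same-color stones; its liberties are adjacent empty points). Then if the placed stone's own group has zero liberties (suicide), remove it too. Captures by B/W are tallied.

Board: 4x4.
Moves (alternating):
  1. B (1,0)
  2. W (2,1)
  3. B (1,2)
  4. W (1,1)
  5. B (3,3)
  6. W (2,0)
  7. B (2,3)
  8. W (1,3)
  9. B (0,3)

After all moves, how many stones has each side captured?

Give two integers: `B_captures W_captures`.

Move 1: B@(1,0) -> caps B=0 W=0
Move 2: W@(2,1) -> caps B=0 W=0
Move 3: B@(1,2) -> caps B=0 W=0
Move 4: W@(1,1) -> caps B=0 W=0
Move 5: B@(3,3) -> caps B=0 W=0
Move 6: W@(2,0) -> caps B=0 W=0
Move 7: B@(2,3) -> caps B=0 W=0
Move 8: W@(1,3) -> caps B=0 W=0
Move 9: B@(0,3) -> caps B=1 W=0

Answer: 1 0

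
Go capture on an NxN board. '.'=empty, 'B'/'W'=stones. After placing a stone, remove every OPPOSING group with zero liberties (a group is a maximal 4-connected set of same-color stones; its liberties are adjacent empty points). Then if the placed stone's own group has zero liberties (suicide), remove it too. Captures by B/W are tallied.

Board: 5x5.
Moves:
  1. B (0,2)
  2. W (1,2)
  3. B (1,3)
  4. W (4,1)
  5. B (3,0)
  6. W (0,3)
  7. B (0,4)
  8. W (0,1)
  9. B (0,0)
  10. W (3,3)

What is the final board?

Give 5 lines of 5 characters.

Move 1: B@(0,2) -> caps B=0 W=0
Move 2: W@(1,2) -> caps B=0 W=0
Move 3: B@(1,3) -> caps B=0 W=0
Move 4: W@(4,1) -> caps B=0 W=0
Move 5: B@(3,0) -> caps B=0 W=0
Move 6: W@(0,3) -> caps B=0 W=0
Move 7: B@(0,4) -> caps B=1 W=0
Move 8: W@(0,1) -> caps B=1 W=0
Move 9: B@(0,0) -> caps B=1 W=0
Move 10: W@(3,3) -> caps B=1 W=0

Answer: BWB.B
..WB.
.....
B..W.
.W...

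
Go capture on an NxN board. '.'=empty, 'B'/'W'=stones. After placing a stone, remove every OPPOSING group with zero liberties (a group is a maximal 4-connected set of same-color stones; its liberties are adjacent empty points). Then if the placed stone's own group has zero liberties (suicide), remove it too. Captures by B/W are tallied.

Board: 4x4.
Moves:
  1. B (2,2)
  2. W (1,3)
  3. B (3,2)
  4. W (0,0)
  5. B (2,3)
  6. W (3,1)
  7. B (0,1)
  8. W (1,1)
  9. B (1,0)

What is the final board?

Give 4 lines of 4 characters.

Move 1: B@(2,2) -> caps B=0 W=0
Move 2: W@(1,3) -> caps B=0 W=0
Move 3: B@(3,2) -> caps B=0 W=0
Move 4: W@(0,0) -> caps B=0 W=0
Move 5: B@(2,3) -> caps B=0 W=0
Move 6: W@(3,1) -> caps B=0 W=0
Move 7: B@(0,1) -> caps B=0 W=0
Move 8: W@(1,1) -> caps B=0 W=0
Move 9: B@(1,0) -> caps B=1 W=0

Answer: .B..
BW.W
..BB
.WB.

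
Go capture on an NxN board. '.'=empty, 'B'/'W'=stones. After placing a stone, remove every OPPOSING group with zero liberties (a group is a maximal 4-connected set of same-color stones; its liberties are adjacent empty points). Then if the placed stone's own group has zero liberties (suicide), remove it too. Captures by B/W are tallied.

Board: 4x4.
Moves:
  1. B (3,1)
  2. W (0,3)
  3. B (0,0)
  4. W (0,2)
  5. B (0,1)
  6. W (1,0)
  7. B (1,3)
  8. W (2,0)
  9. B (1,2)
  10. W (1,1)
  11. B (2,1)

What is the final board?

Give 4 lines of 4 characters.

Move 1: B@(3,1) -> caps B=0 W=0
Move 2: W@(0,3) -> caps B=0 W=0
Move 3: B@(0,0) -> caps B=0 W=0
Move 4: W@(0,2) -> caps B=0 W=0
Move 5: B@(0,1) -> caps B=0 W=0
Move 6: W@(1,0) -> caps B=0 W=0
Move 7: B@(1,3) -> caps B=0 W=0
Move 8: W@(2,0) -> caps B=0 W=0
Move 9: B@(1,2) -> caps B=2 W=0
Move 10: W@(1,1) -> caps B=2 W=0
Move 11: B@(2,1) -> caps B=2 W=0

Answer: BB..
WWBB
WB..
.B..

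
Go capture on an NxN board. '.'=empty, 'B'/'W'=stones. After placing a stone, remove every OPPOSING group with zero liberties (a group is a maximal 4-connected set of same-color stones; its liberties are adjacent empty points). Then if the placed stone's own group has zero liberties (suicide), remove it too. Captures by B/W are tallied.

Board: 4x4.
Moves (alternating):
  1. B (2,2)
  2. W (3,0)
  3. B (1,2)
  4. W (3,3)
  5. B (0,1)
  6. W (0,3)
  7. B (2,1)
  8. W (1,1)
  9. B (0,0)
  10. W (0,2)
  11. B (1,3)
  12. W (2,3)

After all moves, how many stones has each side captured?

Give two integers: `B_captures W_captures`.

Answer: 2 0

Derivation:
Move 1: B@(2,2) -> caps B=0 W=0
Move 2: W@(3,0) -> caps B=0 W=0
Move 3: B@(1,2) -> caps B=0 W=0
Move 4: W@(3,3) -> caps B=0 W=0
Move 5: B@(0,1) -> caps B=0 W=0
Move 6: W@(0,3) -> caps B=0 W=0
Move 7: B@(2,1) -> caps B=0 W=0
Move 8: W@(1,1) -> caps B=0 W=0
Move 9: B@(0,0) -> caps B=0 W=0
Move 10: W@(0,2) -> caps B=0 W=0
Move 11: B@(1,3) -> caps B=2 W=0
Move 12: W@(2,3) -> caps B=2 W=0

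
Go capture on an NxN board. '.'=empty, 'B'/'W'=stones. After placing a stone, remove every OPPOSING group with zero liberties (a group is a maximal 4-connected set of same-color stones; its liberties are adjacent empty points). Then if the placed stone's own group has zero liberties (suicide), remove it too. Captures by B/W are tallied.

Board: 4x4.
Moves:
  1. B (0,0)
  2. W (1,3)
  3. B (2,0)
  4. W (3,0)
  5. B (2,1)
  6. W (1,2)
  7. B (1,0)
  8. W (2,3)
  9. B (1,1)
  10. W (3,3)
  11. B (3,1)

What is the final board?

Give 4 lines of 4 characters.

Answer: B...
BBWW
BB.W
.B.W

Derivation:
Move 1: B@(0,0) -> caps B=0 W=0
Move 2: W@(1,3) -> caps B=0 W=0
Move 3: B@(2,0) -> caps B=0 W=0
Move 4: W@(3,0) -> caps B=0 W=0
Move 5: B@(2,1) -> caps B=0 W=0
Move 6: W@(1,2) -> caps B=0 W=0
Move 7: B@(1,0) -> caps B=0 W=0
Move 8: W@(2,3) -> caps B=0 W=0
Move 9: B@(1,1) -> caps B=0 W=0
Move 10: W@(3,3) -> caps B=0 W=0
Move 11: B@(3,1) -> caps B=1 W=0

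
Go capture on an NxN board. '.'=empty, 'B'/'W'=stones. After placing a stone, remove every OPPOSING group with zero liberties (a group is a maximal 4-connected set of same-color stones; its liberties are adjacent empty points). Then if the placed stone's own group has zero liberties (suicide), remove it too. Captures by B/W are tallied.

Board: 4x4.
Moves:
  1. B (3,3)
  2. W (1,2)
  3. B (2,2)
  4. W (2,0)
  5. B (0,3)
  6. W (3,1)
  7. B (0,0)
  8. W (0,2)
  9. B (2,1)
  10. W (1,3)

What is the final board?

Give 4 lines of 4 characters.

Move 1: B@(3,3) -> caps B=0 W=0
Move 2: W@(1,2) -> caps B=0 W=0
Move 3: B@(2,2) -> caps B=0 W=0
Move 4: W@(2,0) -> caps B=0 W=0
Move 5: B@(0,3) -> caps B=0 W=0
Move 6: W@(3,1) -> caps B=0 W=0
Move 7: B@(0,0) -> caps B=0 W=0
Move 8: W@(0,2) -> caps B=0 W=0
Move 9: B@(2,1) -> caps B=0 W=0
Move 10: W@(1,3) -> caps B=0 W=1

Answer: B.W.
..WW
WBB.
.W.B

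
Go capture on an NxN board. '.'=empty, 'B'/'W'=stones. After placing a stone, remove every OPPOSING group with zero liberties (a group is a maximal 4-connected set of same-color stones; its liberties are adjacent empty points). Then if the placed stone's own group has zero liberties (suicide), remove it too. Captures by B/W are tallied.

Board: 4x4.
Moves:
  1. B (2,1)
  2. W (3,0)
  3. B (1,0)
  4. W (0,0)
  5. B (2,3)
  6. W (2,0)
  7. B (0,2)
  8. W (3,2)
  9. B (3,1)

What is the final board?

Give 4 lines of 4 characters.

Answer: W.B.
B...
.B.B
.BW.

Derivation:
Move 1: B@(2,1) -> caps B=0 W=0
Move 2: W@(3,0) -> caps B=0 W=0
Move 3: B@(1,0) -> caps B=0 W=0
Move 4: W@(0,0) -> caps B=0 W=0
Move 5: B@(2,3) -> caps B=0 W=0
Move 6: W@(2,0) -> caps B=0 W=0
Move 7: B@(0,2) -> caps B=0 W=0
Move 8: W@(3,2) -> caps B=0 W=0
Move 9: B@(3,1) -> caps B=2 W=0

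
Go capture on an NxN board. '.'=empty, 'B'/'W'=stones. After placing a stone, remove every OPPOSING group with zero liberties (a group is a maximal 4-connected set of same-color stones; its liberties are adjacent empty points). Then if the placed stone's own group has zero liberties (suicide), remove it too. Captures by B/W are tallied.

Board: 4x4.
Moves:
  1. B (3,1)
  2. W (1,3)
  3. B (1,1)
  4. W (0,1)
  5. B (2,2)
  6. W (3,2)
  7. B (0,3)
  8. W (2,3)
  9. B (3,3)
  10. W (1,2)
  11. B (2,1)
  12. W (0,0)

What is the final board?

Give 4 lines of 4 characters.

Move 1: B@(3,1) -> caps B=0 W=0
Move 2: W@(1,3) -> caps B=0 W=0
Move 3: B@(1,1) -> caps B=0 W=0
Move 4: W@(0,1) -> caps B=0 W=0
Move 5: B@(2,2) -> caps B=0 W=0
Move 6: W@(3,2) -> caps B=0 W=0
Move 7: B@(0,3) -> caps B=0 W=0
Move 8: W@(2,3) -> caps B=0 W=0
Move 9: B@(3,3) -> caps B=1 W=0
Move 10: W@(1,2) -> caps B=1 W=0
Move 11: B@(2,1) -> caps B=1 W=0
Move 12: W@(0,0) -> caps B=1 W=0

Answer: WW.B
.BWW
.BBW
.B.B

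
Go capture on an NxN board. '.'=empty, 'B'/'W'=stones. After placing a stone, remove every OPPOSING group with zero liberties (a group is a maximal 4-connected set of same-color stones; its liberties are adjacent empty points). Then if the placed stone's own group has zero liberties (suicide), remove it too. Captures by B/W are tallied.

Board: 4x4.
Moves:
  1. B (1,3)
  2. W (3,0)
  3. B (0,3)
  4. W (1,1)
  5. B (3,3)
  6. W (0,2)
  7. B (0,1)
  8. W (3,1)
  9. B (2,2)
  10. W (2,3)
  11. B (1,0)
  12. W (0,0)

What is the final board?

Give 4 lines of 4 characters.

Answer: W.WB
BW.B
..B.
WW.B

Derivation:
Move 1: B@(1,3) -> caps B=0 W=0
Move 2: W@(3,0) -> caps B=0 W=0
Move 3: B@(0,3) -> caps B=0 W=0
Move 4: W@(1,1) -> caps B=0 W=0
Move 5: B@(3,3) -> caps B=0 W=0
Move 6: W@(0,2) -> caps B=0 W=0
Move 7: B@(0,1) -> caps B=0 W=0
Move 8: W@(3,1) -> caps B=0 W=0
Move 9: B@(2,2) -> caps B=0 W=0
Move 10: W@(2,3) -> caps B=0 W=0
Move 11: B@(1,0) -> caps B=0 W=0
Move 12: W@(0,0) -> caps B=0 W=1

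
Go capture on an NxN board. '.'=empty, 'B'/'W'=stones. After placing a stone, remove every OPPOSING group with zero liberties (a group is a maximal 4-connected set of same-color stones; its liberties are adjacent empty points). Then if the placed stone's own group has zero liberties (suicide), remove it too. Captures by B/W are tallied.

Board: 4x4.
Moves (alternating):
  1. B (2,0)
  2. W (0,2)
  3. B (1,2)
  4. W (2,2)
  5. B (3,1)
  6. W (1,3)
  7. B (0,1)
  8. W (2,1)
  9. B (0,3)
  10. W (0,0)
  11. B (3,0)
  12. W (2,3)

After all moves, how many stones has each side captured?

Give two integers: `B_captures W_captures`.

Move 1: B@(2,0) -> caps B=0 W=0
Move 2: W@(0,2) -> caps B=0 W=0
Move 3: B@(1,2) -> caps B=0 W=0
Move 4: W@(2,2) -> caps B=0 W=0
Move 5: B@(3,1) -> caps B=0 W=0
Move 6: W@(1,3) -> caps B=0 W=0
Move 7: B@(0,1) -> caps B=0 W=0
Move 8: W@(2,1) -> caps B=0 W=0
Move 9: B@(0,3) -> caps B=1 W=0
Move 10: W@(0,0) -> caps B=1 W=0
Move 11: B@(3,0) -> caps B=1 W=0
Move 12: W@(2,3) -> caps B=1 W=0

Answer: 1 0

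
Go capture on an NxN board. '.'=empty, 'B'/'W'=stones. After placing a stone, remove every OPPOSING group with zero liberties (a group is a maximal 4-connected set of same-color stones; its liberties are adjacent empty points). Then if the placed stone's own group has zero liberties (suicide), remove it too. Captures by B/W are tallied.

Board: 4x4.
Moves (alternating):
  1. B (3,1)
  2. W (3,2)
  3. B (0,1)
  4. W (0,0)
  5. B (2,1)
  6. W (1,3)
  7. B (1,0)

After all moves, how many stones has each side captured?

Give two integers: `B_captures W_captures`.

Answer: 1 0

Derivation:
Move 1: B@(3,1) -> caps B=0 W=0
Move 2: W@(3,2) -> caps B=0 W=0
Move 3: B@(0,1) -> caps B=0 W=0
Move 4: W@(0,0) -> caps B=0 W=0
Move 5: B@(2,1) -> caps B=0 W=0
Move 6: W@(1,3) -> caps B=0 W=0
Move 7: B@(1,0) -> caps B=1 W=0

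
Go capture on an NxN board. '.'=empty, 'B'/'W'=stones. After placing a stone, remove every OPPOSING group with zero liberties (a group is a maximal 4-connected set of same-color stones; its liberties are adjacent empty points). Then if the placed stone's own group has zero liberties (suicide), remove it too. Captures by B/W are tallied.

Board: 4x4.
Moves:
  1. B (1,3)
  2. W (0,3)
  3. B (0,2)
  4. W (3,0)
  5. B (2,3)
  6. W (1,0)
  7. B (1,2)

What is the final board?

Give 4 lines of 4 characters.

Move 1: B@(1,3) -> caps B=0 W=0
Move 2: W@(0,3) -> caps B=0 W=0
Move 3: B@(0,2) -> caps B=1 W=0
Move 4: W@(3,0) -> caps B=1 W=0
Move 5: B@(2,3) -> caps B=1 W=0
Move 6: W@(1,0) -> caps B=1 W=0
Move 7: B@(1,2) -> caps B=1 W=0

Answer: ..B.
W.BB
...B
W...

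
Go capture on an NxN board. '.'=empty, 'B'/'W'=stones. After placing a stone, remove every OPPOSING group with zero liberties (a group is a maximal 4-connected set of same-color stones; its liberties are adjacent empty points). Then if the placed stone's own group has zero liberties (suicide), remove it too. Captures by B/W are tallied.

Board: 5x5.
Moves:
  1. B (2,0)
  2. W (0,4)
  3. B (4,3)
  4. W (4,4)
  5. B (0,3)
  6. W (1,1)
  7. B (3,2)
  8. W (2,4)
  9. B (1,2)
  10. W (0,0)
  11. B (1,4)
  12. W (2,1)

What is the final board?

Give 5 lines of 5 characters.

Move 1: B@(2,0) -> caps B=0 W=0
Move 2: W@(0,4) -> caps B=0 W=0
Move 3: B@(4,3) -> caps B=0 W=0
Move 4: W@(4,4) -> caps B=0 W=0
Move 5: B@(0,3) -> caps B=0 W=0
Move 6: W@(1,1) -> caps B=0 W=0
Move 7: B@(3,2) -> caps B=0 W=0
Move 8: W@(2,4) -> caps B=0 W=0
Move 9: B@(1,2) -> caps B=0 W=0
Move 10: W@(0,0) -> caps B=0 W=0
Move 11: B@(1,4) -> caps B=1 W=0
Move 12: W@(2,1) -> caps B=1 W=0

Answer: W..B.
.WB.B
BW..W
..B..
...BW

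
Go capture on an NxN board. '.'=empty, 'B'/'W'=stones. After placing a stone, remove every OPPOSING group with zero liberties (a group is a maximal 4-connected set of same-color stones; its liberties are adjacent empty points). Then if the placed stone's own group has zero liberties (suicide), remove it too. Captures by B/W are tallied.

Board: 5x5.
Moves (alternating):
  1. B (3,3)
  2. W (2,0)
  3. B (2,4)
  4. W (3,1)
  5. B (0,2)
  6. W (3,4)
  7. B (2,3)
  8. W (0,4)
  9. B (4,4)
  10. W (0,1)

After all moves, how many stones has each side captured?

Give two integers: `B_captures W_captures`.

Answer: 1 0

Derivation:
Move 1: B@(3,3) -> caps B=0 W=0
Move 2: W@(2,0) -> caps B=0 W=0
Move 3: B@(2,4) -> caps B=0 W=0
Move 4: W@(3,1) -> caps B=0 W=0
Move 5: B@(0,2) -> caps B=0 W=0
Move 6: W@(3,4) -> caps B=0 W=0
Move 7: B@(2,3) -> caps B=0 W=0
Move 8: W@(0,4) -> caps B=0 W=0
Move 9: B@(4,4) -> caps B=1 W=0
Move 10: W@(0,1) -> caps B=1 W=0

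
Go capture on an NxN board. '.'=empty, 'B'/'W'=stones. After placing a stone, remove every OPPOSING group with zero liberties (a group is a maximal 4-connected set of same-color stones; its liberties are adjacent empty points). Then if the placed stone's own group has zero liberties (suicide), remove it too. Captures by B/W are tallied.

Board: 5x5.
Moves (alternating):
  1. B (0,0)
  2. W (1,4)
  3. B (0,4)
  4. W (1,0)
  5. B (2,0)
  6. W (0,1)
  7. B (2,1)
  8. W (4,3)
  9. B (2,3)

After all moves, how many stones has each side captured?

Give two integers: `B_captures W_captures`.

Answer: 0 1

Derivation:
Move 1: B@(0,0) -> caps B=0 W=0
Move 2: W@(1,4) -> caps B=0 W=0
Move 3: B@(0,4) -> caps B=0 W=0
Move 4: W@(1,0) -> caps B=0 W=0
Move 5: B@(2,0) -> caps B=0 W=0
Move 6: W@(0,1) -> caps B=0 W=1
Move 7: B@(2,1) -> caps B=0 W=1
Move 8: W@(4,3) -> caps B=0 W=1
Move 9: B@(2,3) -> caps B=0 W=1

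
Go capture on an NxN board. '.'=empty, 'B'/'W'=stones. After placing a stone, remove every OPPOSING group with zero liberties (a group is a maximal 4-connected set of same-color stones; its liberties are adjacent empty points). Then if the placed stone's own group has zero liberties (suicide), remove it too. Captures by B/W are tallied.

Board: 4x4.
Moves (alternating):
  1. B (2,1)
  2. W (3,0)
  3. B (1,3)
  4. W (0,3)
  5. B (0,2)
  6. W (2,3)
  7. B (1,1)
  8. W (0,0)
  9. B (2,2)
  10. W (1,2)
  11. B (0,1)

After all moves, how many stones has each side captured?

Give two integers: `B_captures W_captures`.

Answer: 1 0

Derivation:
Move 1: B@(2,1) -> caps B=0 W=0
Move 2: W@(3,0) -> caps B=0 W=0
Move 3: B@(1,3) -> caps B=0 W=0
Move 4: W@(0,3) -> caps B=0 W=0
Move 5: B@(0,2) -> caps B=1 W=0
Move 6: W@(2,3) -> caps B=1 W=0
Move 7: B@(1,1) -> caps B=1 W=0
Move 8: W@(0,0) -> caps B=1 W=0
Move 9: B@(2,2) -> caps B=1 W=0
Move 10: W@(1,2) -> caps B=1 W=0
Move 11: B@(0,1) -> caps B=1 W=0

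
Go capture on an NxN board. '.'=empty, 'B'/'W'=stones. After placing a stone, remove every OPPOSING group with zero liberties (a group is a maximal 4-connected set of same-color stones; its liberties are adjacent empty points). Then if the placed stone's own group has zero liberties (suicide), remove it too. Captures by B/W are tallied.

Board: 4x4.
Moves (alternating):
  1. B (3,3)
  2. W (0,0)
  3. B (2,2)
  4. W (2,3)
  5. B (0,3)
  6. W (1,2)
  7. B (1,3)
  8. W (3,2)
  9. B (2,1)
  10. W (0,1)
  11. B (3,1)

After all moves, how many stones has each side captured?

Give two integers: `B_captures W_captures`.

Move 1: B@(3,3) -> caps B=0 W=0
Move 2: W@(0,0) -> caps B=0 W=0
Move 3: B@(2,2) -> caps B=0 W=0
Move 4: W@(2,3) -> caps B=0 W=0
Move 5: B@(0,3) -> caps B=0 W=0
Move 6: W@(1,2) -> caps B=0 W=0
Move 7: B@(1,3) -> caps B=1 W=0
Move 8: W@(3,2) -> caps B=1 W=0
Move 9: B@(2,1) -> caps B=1 W=0
Move 10: W@(0,1) -> caps B=1 W=0
Move 11: B@(3,1) -> caps B=2 W=0

Answer: 2 0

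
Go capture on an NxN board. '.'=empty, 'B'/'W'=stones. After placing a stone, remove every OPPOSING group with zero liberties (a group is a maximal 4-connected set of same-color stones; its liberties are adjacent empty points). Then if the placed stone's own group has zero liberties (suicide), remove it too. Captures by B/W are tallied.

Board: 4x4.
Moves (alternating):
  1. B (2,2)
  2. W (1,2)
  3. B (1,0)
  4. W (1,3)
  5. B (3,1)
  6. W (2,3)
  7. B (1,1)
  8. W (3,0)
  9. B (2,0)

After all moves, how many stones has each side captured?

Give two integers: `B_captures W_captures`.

Answer: 1 0

Derivation:
Move 1: B@(2,2) -> caps B=0 W=0
Move 2: W@(1,2) -> caps B=0 W=0
Move 3: B@(1,0) -> caps B=0 W=0
Move 4: W@(1,3) -> caps B=0 W=0
Move 5: B@(3,1) -> caps B=0 W=0
Move 6: W@(2,3) -> caps B=0 W=0
Move 7: B@(1,1) -> caps B=0 W=0
Move 8: W@(3,0) -> caps B=0 W=0
Move 9: B@(2,0) -> caps B=1 W=0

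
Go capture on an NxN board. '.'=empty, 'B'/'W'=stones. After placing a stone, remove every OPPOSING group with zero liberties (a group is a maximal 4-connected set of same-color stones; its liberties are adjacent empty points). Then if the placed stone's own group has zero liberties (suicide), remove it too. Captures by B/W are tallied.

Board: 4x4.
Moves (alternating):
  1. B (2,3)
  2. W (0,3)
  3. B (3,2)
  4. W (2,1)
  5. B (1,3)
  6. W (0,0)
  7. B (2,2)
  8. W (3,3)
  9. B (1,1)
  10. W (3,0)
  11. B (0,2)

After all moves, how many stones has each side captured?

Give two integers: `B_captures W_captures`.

Move 1: B@(2,3) -> caps B=0 W=0
Move 2: W@(0,3) -> caps B=0 W=0
Move 3: B@(3,2) -> caps B=0 W=0
Move 4: W@(2,1) -> caps B=0 W=0
Move 5: B@(1,3) -> caps B=0 W=0
Move 6: W@(0,0) -> caps B=0 W=0
Move 7: B@(2,2) -> caps B=0 W=0
Move 8: W@(3,3) -> caps B=0 W=0
Move 9: B@(1,1) -> caps B=0 W=0
Move 10: W@(3,0) -> caps B=0 W=0
Move 11: B@(0,2) -> caps B=1 W=0

Answer: 1 0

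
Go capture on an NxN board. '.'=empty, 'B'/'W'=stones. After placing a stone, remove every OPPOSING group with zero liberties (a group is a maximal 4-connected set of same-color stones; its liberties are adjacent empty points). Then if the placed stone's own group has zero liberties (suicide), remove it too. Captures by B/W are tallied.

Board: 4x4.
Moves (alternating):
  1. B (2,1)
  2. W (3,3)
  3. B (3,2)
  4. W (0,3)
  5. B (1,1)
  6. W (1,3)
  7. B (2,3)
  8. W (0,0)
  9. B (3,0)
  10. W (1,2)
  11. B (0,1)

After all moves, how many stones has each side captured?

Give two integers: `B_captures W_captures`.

Move 1: B@(2,1) -> caps B=0 W=0
Move 2: W@(3,3) -> caps B=0 W=0
Move 3: B@(3,2) -> caps B=0 W=0
Move 4: W@(0,3) -> caps B=0 W=0
Move 5: B@(1,1) -> caps B=0 W=0
Move 6: W@(1,3) -> caps B=0 W=0
Move 7: B@(2,3) -> caps B=1 W=0
Move 8: W@(0,0) -> caps B=1 W=0
Move 9: B@(3,0) -> caps B=1 W=0
Move 10: W@(1,2) -> caps B=1 W=0
Move 11: B@(0,1) -> caps B=1 W=0

Answer: 1 0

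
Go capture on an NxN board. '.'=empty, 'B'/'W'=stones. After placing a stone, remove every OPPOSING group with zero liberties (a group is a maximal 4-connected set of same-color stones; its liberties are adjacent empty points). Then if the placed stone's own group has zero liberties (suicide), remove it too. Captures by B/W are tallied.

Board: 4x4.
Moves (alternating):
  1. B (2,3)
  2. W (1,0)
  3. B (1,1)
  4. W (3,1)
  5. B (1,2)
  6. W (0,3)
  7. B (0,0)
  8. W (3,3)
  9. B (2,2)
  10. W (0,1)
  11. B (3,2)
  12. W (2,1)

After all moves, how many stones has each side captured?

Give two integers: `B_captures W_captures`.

Answer: 1 1

Derivation:
Move 1: B@(2,3) -> caps B=0 W=0
Move 2: W@(1,0) -> caps B=0 W=0
Move 3: B@(1,1) -> caps B=0 W=0
Move 4: W@(3,1) -> caps B=0 W=0
Move 5: B@(1,2) -> caps B=0 W=0
Move 6: W@(0,3) -> caps B=0 W=0
Move 7: B@(0,0) -> caps B=0 W=0
Move 8: W@(3,3) -> caps B=0 W=0
Move 9: B@(2,2) -> caps B=0 W=0
Move 10: W@(0,1) -> caps B=0 W=1
Move 11: B@(3,2) -> caps B=1 W=1
Move 12: W@(2,1) -> caps B=1 W=1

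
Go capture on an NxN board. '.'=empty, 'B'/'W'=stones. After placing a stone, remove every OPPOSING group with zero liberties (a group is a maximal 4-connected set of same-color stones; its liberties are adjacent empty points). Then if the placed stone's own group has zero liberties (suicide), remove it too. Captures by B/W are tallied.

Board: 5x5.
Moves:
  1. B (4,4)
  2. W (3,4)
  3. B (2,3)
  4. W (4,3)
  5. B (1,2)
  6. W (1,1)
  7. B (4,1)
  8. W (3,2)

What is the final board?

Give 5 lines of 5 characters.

Answer: .....
.WB..
...B.
..W.W
.B.W.

Derivation:
Move 1: B@(4,4) -> caps B=0 W=0
Move 2: W@(3,4) -> caps B=0 W=0
Move 3: B@(2,3) -> caps B=0 W=0
Move 4: W@(4,3) -> caps B=0 W=1
Move 5: B@(1,2) -> caps B=0 W=1
Move 6: W@(1,1) -> caps B=0 W=1
Move 7: B@(4,1) -> caps B=0 W=1
Move 8: W@(3,2) -> caps B=0 W=1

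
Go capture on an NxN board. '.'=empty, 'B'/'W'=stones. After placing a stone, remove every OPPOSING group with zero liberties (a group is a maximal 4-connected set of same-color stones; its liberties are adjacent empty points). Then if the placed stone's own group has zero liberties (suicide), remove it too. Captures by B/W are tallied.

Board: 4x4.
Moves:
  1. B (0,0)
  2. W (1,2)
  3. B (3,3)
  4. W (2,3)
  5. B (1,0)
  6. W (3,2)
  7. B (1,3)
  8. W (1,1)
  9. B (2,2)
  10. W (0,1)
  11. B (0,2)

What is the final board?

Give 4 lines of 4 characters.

Answer: BWB.
BWWB
..BW
..W.

Derivation:
Move 1: B@(0,0) -> caps B=0 W=0
Move 2: W@(1,2) -> caps B=0 W=0
Move 3: B@(3,3) -> caps B=0 W=0
Move 4: W@(2,3) -> caps B=0 W=0
Move 5: B@(1,0) -> caps B=0 W=0
Move 6: W@(3,2) -> caps B=0 W=1
Move 7: B@(1,3) -> caps B=0 W=1
Move 8: W@(1,1) -> caps B=0 W=1
Move 9: B@(2,2) -> caps B=0 W=1
Move 10: W@(0,1) -> caps B=0 W=1
Move 11: B@(0,2) -> caps B=0 W=1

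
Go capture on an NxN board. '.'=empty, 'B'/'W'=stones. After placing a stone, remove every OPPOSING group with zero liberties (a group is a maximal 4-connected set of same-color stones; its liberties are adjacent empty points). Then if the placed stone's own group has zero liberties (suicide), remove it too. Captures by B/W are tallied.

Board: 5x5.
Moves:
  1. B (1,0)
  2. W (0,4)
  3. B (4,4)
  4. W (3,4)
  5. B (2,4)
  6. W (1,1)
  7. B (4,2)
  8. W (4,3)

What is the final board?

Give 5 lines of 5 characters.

Answer: ....W
BW...
....B
....W
..BW.

Derivation:
Move 1: B@(1,0) -> caps B=0 W=0
Move 2: W@(0,4) -> caps B=0 W=0
Move 3: B@(4,4) -> caps B=0 W=0
Move 4: W@(3,4) -> caps B=0 W=0
Move 5: B@(2,4) -> caps B=0 W=0
Move 6: W@(1,1) -> caps B=0 W=0
Move 7: B@(4,2) -> caps B=0 W=0
Move 8: W@(4,3) -> caps B=0 W=1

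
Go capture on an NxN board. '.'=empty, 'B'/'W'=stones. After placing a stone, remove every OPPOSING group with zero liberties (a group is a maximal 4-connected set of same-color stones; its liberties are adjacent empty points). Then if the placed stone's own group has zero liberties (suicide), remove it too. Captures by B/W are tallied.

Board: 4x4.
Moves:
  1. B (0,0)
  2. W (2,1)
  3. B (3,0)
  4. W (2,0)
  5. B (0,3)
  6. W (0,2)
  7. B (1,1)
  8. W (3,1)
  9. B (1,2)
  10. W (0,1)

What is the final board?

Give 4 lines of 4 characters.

Move 1: B@(0,0) -> caps B=0 W=0
Move 2: W@(2,1) -> caps B=0 W=0
Move 3: B@(3,0) -> caps B=0 W=0
Move 4: W@(2,0) -> caps B=0 W=0
Move 5: B@(0,3) -> caps B=0 W=0
Move 6: W@(0,2) -> caps B=0 W=0
Move 7: B@(1,1) -> caps B=0 W=0
Move 8: W@(3,1) -> caps B=0 W=1
Move 9: B@(1,2) -> caps B=0 W=1
Move 10: W@(0,1) -> caps B=0 W=1

Answer: B..B
.BB.
WW..
.W..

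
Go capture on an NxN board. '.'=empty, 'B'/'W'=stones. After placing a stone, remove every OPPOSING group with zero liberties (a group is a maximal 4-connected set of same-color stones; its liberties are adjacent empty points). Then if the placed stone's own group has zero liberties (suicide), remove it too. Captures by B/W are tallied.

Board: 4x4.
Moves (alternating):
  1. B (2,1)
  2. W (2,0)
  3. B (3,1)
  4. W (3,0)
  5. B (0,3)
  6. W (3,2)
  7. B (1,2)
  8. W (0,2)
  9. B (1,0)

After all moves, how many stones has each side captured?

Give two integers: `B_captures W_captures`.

Answer: 2 0

Derivation:
Move 1: B@(2,1) -> caps B=0 W=0
Move 2: W@(2,0) -> caps B=0 W=0
Move 3: B@(3,1) -> caps B=0 W=0
Move 4: W@(3,0) -> caps B=0 W=0
Move 5: B@(0,3) -> caps B=0 W=0
Move 6: W@(3,2) -> caps B=0 W=0
Move 7: B@(1,2) -> caps B=0 W=0
Move 8: W@(0,2) -> caps B=0 W=0
Move 9: B@(1,0) -> caps B=2 W=0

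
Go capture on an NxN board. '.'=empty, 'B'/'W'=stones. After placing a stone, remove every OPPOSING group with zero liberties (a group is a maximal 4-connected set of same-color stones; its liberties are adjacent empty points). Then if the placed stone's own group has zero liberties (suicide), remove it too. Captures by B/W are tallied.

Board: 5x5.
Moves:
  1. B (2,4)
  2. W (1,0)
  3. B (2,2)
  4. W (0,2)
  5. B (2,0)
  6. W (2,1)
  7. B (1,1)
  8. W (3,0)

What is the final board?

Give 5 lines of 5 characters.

Answer: ..W..
WB...
.WB.B
W....
.....

Derivation:
Move 1: B@(2,4) -> caps B=0 W=0
Move 2: W@(1,0) -> caps B=0 W=0
Move 3: B@(2,2) -> caps B=0 W=0
Move 4: W@(0,2) -> caps B=0 W=0
Move 5: B@(2,0) -> caps B=0 W=0
Move 6: W@(2,1) -> caps B=0 W=0
Move 7: B@(1,1) -> caps B=0 W=0
Move 8: W@(3,0) -> caps B=0 W=1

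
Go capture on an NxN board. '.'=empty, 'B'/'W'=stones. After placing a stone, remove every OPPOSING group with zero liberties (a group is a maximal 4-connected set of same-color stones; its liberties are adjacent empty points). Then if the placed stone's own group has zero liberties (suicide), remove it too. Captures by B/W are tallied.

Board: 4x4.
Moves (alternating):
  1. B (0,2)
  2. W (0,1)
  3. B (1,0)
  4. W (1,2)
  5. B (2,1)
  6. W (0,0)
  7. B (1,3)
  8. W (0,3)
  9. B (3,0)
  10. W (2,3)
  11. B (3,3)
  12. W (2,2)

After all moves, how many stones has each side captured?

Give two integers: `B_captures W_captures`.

Answer: 0 2

Derivation:
Move 1: B@(0,2) -> caps B=0 W=0
Move 2: W@(0,1) -> caps B=0 W=0
Move 3: B@(1,0) -> caps B=0 W=0
Move 4: W@(1,2) -> caps B=0 W=0
Move 5: B@(2,1) -> caps B=0 W=0
Move 6: W@(0,0) -> caps B=0 W=0
Move 7: B@(1,3) -> caps B=0 W=0
Move 8: W@(0,3) -> caps B=0 W=1
Move 9: B@(3,0) -> caps B=0 W=1
Move 10: W@(2,3) -> caps B=0 W=2
Move 11: B@(3,3) -> caps B=0 W=2
Move 12: W@(2,2) -> caps B=0 W=2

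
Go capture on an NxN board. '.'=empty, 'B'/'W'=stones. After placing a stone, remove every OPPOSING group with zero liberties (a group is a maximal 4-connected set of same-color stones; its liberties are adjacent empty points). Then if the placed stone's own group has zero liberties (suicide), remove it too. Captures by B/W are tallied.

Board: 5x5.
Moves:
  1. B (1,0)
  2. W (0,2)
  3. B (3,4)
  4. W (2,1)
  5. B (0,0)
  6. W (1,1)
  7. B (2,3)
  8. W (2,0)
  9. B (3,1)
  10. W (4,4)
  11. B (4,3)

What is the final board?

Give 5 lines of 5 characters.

Move 1: B@(1,0) -> caps B=0 W=0
Move 2: W@(0,2) -> caps B=0 W=0
Move 3: B@(3,4) -> caps B=0 W=0
Move 4: W@(2,1) -> caps B=0 W=0
Move 5: B@(0,0) -> caps B=0 W=0
Move 6: W@(1,1) -> caps B=0 W=0
Move 7: B@(2,3) -> caps B=0 W=0
Move 8: W@(2,0) -> caps B=0 W=0
Move 9: B@(3,1) -> caps B=0 W=0
Move 10: W@(4,4) -> caps B=0 W=0
Move 11: B@(4,3) -> caps B=1 W=0

Answer: B.W..
BW...
WW.B.
.B..B
...B.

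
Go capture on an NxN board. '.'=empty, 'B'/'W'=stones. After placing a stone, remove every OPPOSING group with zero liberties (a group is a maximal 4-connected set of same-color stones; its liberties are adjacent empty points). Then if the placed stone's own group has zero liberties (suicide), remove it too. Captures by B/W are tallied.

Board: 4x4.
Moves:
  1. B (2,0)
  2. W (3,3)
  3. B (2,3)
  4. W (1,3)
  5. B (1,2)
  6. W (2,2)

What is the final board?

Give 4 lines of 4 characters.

Move 1: B@(2,0) -> caps B=0 W=0
Move 2: W@(3,3) -> caps B=0 W=0
Move 3: B@(2,3) -> caps B=0 W=0
Move 4: W@(1,3) -> caps B=0 W=0
Move 5: B@(1,2) -> caps B=0 W=0
Move 6: W@(2,2) -> caps B=0 W=1

Answer: ....
..BW
B.W.
...W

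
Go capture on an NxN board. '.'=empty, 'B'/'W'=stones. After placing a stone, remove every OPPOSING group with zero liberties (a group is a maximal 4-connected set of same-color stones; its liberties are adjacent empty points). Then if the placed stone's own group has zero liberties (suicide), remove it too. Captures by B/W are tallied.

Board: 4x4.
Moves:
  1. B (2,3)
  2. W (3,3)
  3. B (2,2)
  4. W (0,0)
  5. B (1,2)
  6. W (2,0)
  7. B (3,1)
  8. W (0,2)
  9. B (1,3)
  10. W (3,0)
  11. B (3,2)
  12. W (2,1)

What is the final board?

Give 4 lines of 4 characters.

Answer: W.W.
..BB
WWBB
WBB.

Derivation:
Move 1: B@(2,3) -> caps B=0 W=0
Move 2: W@(3,3) -> caps B=0 W=0
Move 3: B@(2,2) -> caps B=0 W=0
Move 4: W@(0,0) -> caps B=0 W=0
Move 5: B@(1,2) -> caps B=0 W=0
Move 6: W@(2,0) -> caps B=0 W=0
Move 7: B@(3,1) -> caps B=0 W=0
Move 8: W@(0,2) -> caps B=0 W=0
Move 9: B@(1,3) -> caps B=0 W=0
Move 10: W@(3,0) -> caps B=0 W=0
Move 11: B@(3,2) -> caps B=1 W=0
Move 12: W@(2,1) -> caps B=1 W=0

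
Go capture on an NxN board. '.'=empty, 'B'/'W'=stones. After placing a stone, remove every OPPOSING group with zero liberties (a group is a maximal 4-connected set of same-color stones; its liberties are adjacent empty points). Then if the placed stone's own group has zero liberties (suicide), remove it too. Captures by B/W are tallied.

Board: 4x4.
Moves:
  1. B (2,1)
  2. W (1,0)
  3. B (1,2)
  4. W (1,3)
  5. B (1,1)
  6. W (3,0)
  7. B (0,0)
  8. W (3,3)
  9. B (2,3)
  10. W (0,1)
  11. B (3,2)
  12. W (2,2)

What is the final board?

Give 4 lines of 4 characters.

Answer: .W..
WBBW
.B.B
W.B.

Derivation:
Move 1: B@(2,1) -> caps B=0 W=0
Move 2: W@(1,0) -> caps B=0 W=0
Move 3: B@(1,2) -> caps B=0 W=0
Move 4: W@(1,3) -> caps B=0 W=0
Move 5: B@(1,1) -> caps B=0 W=0
Move 6: W@(3,0) -> caps B=0 W=0
Move 7: B@(0,0) -> caps B=0 W=0
Move 8: W@(3,3) -> caps B=0 W=0
Move 9: B@(2,3) -> caps B=0 W=0
Move 10: W@(0,1) -> caps B=0 W=1
Move 11: B@(3,2) -> caps B=1 W=1
Move 12: W@(2,2) -> caps B=1 W=1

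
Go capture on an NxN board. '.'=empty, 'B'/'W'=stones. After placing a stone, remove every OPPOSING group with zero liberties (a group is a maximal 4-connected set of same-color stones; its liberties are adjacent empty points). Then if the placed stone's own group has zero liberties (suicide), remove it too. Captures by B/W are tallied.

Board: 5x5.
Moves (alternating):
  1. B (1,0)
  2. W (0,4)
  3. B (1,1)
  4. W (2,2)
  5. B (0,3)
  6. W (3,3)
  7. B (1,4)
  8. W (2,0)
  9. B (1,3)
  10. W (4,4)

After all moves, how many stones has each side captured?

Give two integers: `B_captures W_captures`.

Move 1: B@(1,0) -> caps B=0 W=0
Move 2: W@(0,4) -> caps B=0 W=0
Move 3: B@(1,1) -> caps B=0 W=0
Move 4: W@(2,2) -> caps B=0 W=0
Move 5: B@(0,3) -> caps B=0 W=0
Move 6: W@(3,3) -> caps B=0 W=0
Move 7: B@(1,4) -> caps B=1 W=0
Move 8: W@(2,0) -> caps B=1 W=0
Move 9: B@(1,3) -> caps B=1 W=0
Move 10: W@(4,4) -> caps B=1 W=0

Answer: 1 0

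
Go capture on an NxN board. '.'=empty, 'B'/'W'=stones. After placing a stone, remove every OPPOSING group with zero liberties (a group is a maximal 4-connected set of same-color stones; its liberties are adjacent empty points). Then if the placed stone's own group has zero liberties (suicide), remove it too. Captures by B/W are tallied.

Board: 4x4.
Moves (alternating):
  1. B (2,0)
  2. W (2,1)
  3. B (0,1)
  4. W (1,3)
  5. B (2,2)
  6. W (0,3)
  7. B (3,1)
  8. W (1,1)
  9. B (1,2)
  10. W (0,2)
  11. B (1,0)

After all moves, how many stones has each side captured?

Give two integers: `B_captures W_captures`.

Move 1: B@(2,0) -> caps B=0 W=0
Move 2: W@(2,1) -> caps B=0 W=0
Move 3: B@(0,1) -> caps B=0 W=0
Move 4: W@(1,3) -> caps B=0 W=0
Move 5: B@(2,2) -> caps B=0 W=0
Move 6: W@(0,3) -> caps B=0 W=0
Move 7: B@(3,1) -> caps B=0 W=0
Move 8: W@(1,1) -> caps B=0 W=0
Move 9: B@(1,2) -> caps B=0 W=0
Move 10: W@(0,2) -> caps B=0 W=0
Move 11: B@(1,0) -> caps B=2 W=0

Answer: 2 0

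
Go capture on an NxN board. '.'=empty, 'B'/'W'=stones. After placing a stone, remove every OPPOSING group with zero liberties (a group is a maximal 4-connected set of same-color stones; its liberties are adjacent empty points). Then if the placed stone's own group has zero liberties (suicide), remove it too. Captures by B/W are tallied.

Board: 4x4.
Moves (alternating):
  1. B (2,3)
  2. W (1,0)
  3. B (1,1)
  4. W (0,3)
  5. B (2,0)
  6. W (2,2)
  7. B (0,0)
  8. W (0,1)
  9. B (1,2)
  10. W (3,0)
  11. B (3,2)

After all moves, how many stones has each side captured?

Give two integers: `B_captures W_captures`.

Move 1: B@(2,3) -> caps B=0 W=0
Move 2: W@(1,0) -> caps B=0 W=0
Move 3: B@(1,1) -> caps B=0 W=0
Move 4: W@(0,3) -> caps B=0 W=0
Move 5: B@(2,0) -> caps B=0 W=0
Move 6: W@(2,2) -> caps B=0 W=0
Move 7: B@(0,0) -> caps B=1 W=0
Move 8: W@(0,1) -> caps B=1 W=0
Move 9: B@(1,2) -> caps B=1 W=0
Move 10: W@(3,0) -> caps B=1 W=0
Move 11: B@(3,2) -> caps B=1 W=0

Answer: 1 0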